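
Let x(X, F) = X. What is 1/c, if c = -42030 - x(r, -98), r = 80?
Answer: -1/42110 ≈ -2.3747e-5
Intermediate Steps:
c = -42110 (c = -42030 - 1*80 = -42030 - 80 = -42110)
1/c = 1/(-42110) = -1/42110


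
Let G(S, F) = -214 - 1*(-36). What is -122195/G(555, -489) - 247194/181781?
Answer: 22168728763/32357018 ≈ 685.13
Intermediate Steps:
G(S, F) = -178 (G(S, F) = -214 + 36 = -178)
-122195/G(555, -489) - 247194/181781 = -122195/(-178) - 247194/181781 = -122195*(-1/178) - 247194*1/181781 = 122195/178 - 247194/181781 = 22168728763/32357018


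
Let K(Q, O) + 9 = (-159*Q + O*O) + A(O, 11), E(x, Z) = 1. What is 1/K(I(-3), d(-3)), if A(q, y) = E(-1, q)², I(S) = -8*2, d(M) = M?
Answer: 1/2545 ≈ 0.00039293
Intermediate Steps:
I(S) = -16
A(q, y) = 1 (A(q, y) = 1² = 1)
K(Q, O) = -8 + O² - 159*Q (K(Q, O) = -9 + ((-159*Q + O*O) + 1) = -9 + ((-159*Q + O²) + 1) = -9 + ((O² - 159*Q) + 1) = -9 + (1 + O² - 159*Q) = -8 + O² - 159*Q)
1/K(I(-3), d(-3)) = 1/(-8 + (-3)² - 159*(-16)) = 1/(-8 + 9 + 2544) = 1/2545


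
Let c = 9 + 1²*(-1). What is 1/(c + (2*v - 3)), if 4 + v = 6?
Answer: ⅑ ≈ 0.11111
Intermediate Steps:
v = 2 (v = -4 + 6 = 2)
c = 8 (c = 9 + 1*(-1) = 9 - 1 = 8)
1/(c + (2*v - 3)) = 1/(8 + (2*2 - 3)) = 1/(8 + (4 - 3)) = 1/(8 + 1) = 1/9 = ⅑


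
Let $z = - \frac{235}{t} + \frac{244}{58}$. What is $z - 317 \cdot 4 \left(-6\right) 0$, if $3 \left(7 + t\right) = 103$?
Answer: $- \frac{10441}{2378} \approx -4.3907$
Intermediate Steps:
$t = \frac{82}{3}$ ($t = -7 + \frac{1}{3} \cdot 103 = -7 + \frac{103}{3} = \frac{82}{3} \approx 27.333$)
$z = - \frac{10441}{2378}$ ($z = - \frac{235}{\frac{82}{3}} + \frac{244}{58} = \left(-235\right) \frac{3}{82} + 244 \cdot \frac{1}{58} = - \frac{705}{82} + \frac{122}{29} = - \frac{10441}{2378} \approx -4.3907$)
$z - 317 \cdot 4 \left(-6\right) 0 = - \frac{10441}{2378} - 317 \cdot 4 \left(-6\right) 0 = - \frac{10441}{2378} - 317 \left(\left(-24\right) 0\right) = - \frac{10441}{2378} - 0 = - \frac{10441}{2378} + 0 = - \frac{10441}{2378}$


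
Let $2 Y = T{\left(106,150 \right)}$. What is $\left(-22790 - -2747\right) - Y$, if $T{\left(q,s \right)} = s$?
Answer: $-20118$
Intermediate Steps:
$Y = 75$ ($Y = \frac{1}{2} \cdot 150 = 75$)
$\left(-22790 - -2747\right) - Y = \left(-22790 - -2747\right) - 75 = \left(-22790 + 2747\right) - 75 = -20043 - 75 = -20118$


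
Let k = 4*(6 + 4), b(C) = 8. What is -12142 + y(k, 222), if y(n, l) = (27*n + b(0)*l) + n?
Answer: -9246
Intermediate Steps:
k = 40 (k = 4*10 = 40)
y(n, l) = 8*l + 28*n (y(n, l) = (27*n + 8*l) + n = (8*l + 27*n) + n = 8*l + 28*n)
-12142 + y(k, 222) = -12142 + (8*222 + 28*40) = -12142 + (1776 + 1120) = -12142 + 2896 = -9246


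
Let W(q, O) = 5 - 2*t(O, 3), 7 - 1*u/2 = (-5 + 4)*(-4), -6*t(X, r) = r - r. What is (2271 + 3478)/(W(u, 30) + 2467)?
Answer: 5749/2472 ≈ 2.3256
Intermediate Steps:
t(X, r) = 0 (t(X, r) = -(r - r)/6 = -⅙*0 = 0)
u = 6 (u = 14 - 2*(-5 + 4)*(-4) = 14 - (-2)*(-4) = 14 - 2*4 = 14 - 8 = 6)
W(q, O) = 5 (W(q, O) = 5 - 2*0 = 5 + 0 = 5)
(2271 + 3478)/(W(u, 30) + 2467) = (2271 + 3478)/(5 + 2467) = 5749/2472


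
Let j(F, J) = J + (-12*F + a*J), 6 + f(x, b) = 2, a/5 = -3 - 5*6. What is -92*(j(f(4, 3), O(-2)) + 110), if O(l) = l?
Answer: -44712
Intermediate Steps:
a = -165 (a = 5*(-3 - 5*6) = 5*(-3 - 30) = 5*(-33) = -165)
f(x, b) = -4 (f(x, b) = -6 + 2 = -4)
j(F, J) = -164*J - 12*F (j(F, J) = J + (-12*F - 165*J) = J + (-165*J - 12*F) = -164*J - 12*F)
-92*(j(f(4, 3), O(-2)) + 110) = -92*((-164*(-2) - 12*(-4)) + 110) = -92*((328 + 48) + 110) = -92*(376 + 110) = -92*486 = -44712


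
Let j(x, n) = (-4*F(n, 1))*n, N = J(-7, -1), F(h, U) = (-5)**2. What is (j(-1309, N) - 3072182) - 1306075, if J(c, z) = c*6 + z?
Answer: -4373957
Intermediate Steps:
F(h, U) = 25
J(c, z) = z + 6*c (J(c, z) = 6*c + z = z + 6*c)
N = -43 (N = -1 + 6*(-7) = -1 - 42 = -43)
j(x, n) = -100*n (j(x, n) = (-4*25)*n = -100*n)
(j(-1309, N) - 3072182) - 1306075 = (-100*(-43) - 3072182) - 1306075 = (4300 - 3072182) - 1306075 = -3067882 - 1306075 = -4373957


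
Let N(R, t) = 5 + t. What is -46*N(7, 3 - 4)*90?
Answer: -16560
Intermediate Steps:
-46*N(7, 3 - 4)*90 = -46*(5 + (3 - 4))*90 = -46*(5 - 1)*90 = -46*4*90 = -184*90 = -16560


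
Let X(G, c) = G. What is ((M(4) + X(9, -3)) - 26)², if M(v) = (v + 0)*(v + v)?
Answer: 225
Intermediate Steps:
M(v) = 2*v² (M(v) = v*(2*v) = 2*v²)
((M(4) + X(9, -3)) - 26)² = ((2*4² + 9) - 26)² = ((2*16 + 9) - 26)² = ((32 + 9) - 26)² = (41 - 26)² = 15² = 225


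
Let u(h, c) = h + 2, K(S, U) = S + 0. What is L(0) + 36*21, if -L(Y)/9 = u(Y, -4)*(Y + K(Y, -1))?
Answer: 756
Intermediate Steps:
K(S, U) = S
u(h, c) = 2 + h
L(Y) = -18*Y*(2 + Y) (L(Y) = -9*(2 + Y)*(Y + Y) = -9*(2 + Y)*2*Y = -18*Y*(2 + Y))
L(0) + 36*21 = -18*0*(2 + 0) + 36*21 = -18*0*2 + 756 = 0 + 756 = 756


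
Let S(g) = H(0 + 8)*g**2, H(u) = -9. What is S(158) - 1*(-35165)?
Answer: -189511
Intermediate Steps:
S(g) = -9*g**2
S(158) - 1*(-35165) = -9*158**2 - 1*(-35165) = -9*24964 + 35165 = -224676 + 35165 = -189511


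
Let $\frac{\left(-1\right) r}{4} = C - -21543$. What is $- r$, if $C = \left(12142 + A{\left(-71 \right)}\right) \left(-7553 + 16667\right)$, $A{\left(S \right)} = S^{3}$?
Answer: $-12605268492$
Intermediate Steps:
$C = -3151338666$ ($C = \left(12142 + \left(-71\right)^{3}\right) \left(-7553 + 16667\right) = \left(12142 - 357911\right) 9114 = \left(-345769\right) 9114 = -3151338666$)
$r = 12605268492$ ($r = - 4 \left(-3151338666 - -21543\right) = - 4 \left(-3151338666 + 21543\right) = \left(-4\right) \left(-3151317123\right) = 12605268492$)
$- r = \left(-1\right) 12605268492 = -12605268492$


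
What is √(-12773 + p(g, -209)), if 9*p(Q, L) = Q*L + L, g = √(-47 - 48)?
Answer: √(-115166 - 209*I*√95)/3 ≈ 1.0004 - 113.12*I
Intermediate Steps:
g = I*√95 (g = √(-95) = I*√95 ≈ 9.7468*I)
p(Q, L) = L/9 + L*Q/9 (p(Q, L) = (Q*L + L)/9 = (L*Q + L)/9 = (L + L*Q)/9 = L/9 + L*Q/9)
√(-12773 + p(g, -209)) = √(-12773 + (⅑)*(-209)*(1 + I*√95)) = √(-12773 + (-209/9 - 209*I*√95/9)) = √(-115166/9 - 209*I*√95/9)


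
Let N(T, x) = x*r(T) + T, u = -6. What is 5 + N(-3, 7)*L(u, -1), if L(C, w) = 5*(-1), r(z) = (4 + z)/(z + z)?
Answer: 155/6 ≈ 25.833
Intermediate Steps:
r(z) = (4 + z)/(2*z) (r(z) = (4 + z)/((2*z)) = (4 + z)*(1/(2*z)) = (4 + z)/(2*z))
L(C, w) = -5
N(T, x) = T + x*(4 + T)/(2*T) (N(T, x) = x*((4 + T)/(2*T)) + T = x*(4 + T)/(2*T) + T = T + x*(4 + T)/(2*T))
5 + N(-3, 7)*L(u, -1) = 5 + (-3 + (1/2)*7 + 2*7/(-3))*(-5) = 5 + (-3 + 7/2 + 2*7*(-1/3))*(-5) = 5 + (-3 + 7/2 - 14/3)*(-5) = 5 - 25/6*(-5) = 5 + 125/6 = 155/6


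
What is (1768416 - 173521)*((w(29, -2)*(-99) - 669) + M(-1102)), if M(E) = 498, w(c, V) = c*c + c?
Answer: -137641033395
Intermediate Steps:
w(c, V) = c + c² (w(c, V) = c² + c = c + c²)
(1768416 - 173521)*((w(29, -2)*(-99) - 669) + M(-1102)) = (1768416 - 173521)*(((29*(1 + 29))*(-99) - 669) + 498) = 1594895*(((29*30)*(-99) - 669) + 498) = 1594895*((870*(-99) - 669) + 498) = 1594895*((-86130 - 669) + 498) = 1594895*(-86799 + 498) = 1594895*(-86301) = -137641033395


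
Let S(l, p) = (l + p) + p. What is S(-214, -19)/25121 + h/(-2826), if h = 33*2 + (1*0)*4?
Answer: -395023/11831991 ≈ -0.033386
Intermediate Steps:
h = 66 (h = 66 + 0*4 = 66 + 0 = 66)
S(l, p) = l + 2*p
S(-214, -19)/25121 + h/(-2826) = (-214 + 2*(-19))/25121 + 66/(-2826) = (-214 - 38)*(1/25121) + 66*(-1/2826) = -252*1/25121 - 11/471 = -252/25121 - 11/471 = -395023/11831991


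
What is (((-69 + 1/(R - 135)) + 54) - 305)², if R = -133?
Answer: 7354949121/71824 ≈ 1.0240e+5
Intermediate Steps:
(((-69 + 1/(R - 135)) + 54) - 305)² = (((-69 + 1/(-133 - 135)) + 54) - 305)² = (((-69 + 1/(-268)) + 54) - 305)² = (((-69 - 1/268) + 54) - 305)² = ((-18493/268 + 54) - 305)² = (-4021/268 - 305)² = (-85761/268)² = 7354949121/71824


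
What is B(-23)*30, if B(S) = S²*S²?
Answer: 8395230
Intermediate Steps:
B(S) = S⁴
B(-23)*30 = (-23)⁴*30 = 279841*30 = 8395230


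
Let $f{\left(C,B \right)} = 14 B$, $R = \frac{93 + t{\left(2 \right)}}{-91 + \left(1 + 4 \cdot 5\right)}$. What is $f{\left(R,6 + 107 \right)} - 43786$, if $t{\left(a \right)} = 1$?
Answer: $-42204$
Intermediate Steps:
$R = - \frac{47}{35}$ ($R = \frac{93 + 1}{-91 + \left(1 + 4 \cdot 5\right)} = \frac{94}{-91 + \left(1 + 20\right)} = \frac{94}{-91 + 21} = \frac{94}{-70} = 94 \left(- \frac{1}{70}\right) = - \frac{47}{35} \approx -1.3429$)
$f{\left(R,6 + 107 \right)} - 43786 = 14 \left(6 + 107\right) - 43786 = 14 \cdot 113 - 43786 = 1582 - 43786 = -42204$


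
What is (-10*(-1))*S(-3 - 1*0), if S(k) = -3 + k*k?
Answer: 60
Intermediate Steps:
S(k) = -3 + k²
(-10*(-1))*S(-3 - 1*0) = (-10*(-1))*(-3 + (-3 - 1*0)²) = 10*(-3 + (-3 + 0)²) = 10*(-3 + (-3)²) = 10*(-3 + 9) = 10*6 = 60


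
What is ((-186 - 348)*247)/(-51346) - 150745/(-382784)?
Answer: 29114298401/9827213632 ≈ 2.9626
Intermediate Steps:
((-186 - 348)*247)/(-51346) - 150745/(-382784) = -534*247*(-1/51346) - 150745*(-1/382784) = -131898*(-1/51346) + 150745/382784 = 65949/25673 + 150745/382784 = 29114298401/9827213632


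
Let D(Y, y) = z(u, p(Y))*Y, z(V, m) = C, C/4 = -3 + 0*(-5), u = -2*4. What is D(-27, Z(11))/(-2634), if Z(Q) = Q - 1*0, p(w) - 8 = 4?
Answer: -54/439 ≈ -0.12301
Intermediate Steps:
p(w) = 12 (p(w) = 8 + 4 = 12)
Z(Q) = Q (Z(Q) = Q + 0 = Q)
u = -8
C = -12 (C = 4*(-3 + 0*(-5)) = 4*(-3 + 0) = 4*(-3) = -12)
z(V, m) = -12
D(Y, y) = -12*Y
D(-27, Z(11))/(-2634) = -12*(-27)/(-2634) = 324*(-1/2634) = -54/439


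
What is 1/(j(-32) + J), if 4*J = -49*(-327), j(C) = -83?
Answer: 4/15691 ≈ 0.00025492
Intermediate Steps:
J = 16023/4 (J = (-49*(-327))/4 = (1/4)*16023 = 16023/4 ≈ 4005.8)
1/(j(-32) + J) = 1/(-83 + 16023/4) = 1/(15691/4) = 4/15691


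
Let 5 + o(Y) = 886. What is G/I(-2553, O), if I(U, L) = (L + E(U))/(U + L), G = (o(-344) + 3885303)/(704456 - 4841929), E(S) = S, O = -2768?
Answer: -3886184/4137473 ≈ -0.93927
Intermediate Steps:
o(Y) = 881 (o(Y) = -5 + 886 = 881)
G = -3886184/4137473 (G = (881 + 3885303)/(704456 - 4841929) = 3886184/(-4137473) = 3886184*(-1/4137473) = -3886184/4137473 ≈ -0.93927)
I(U, L) = 1 (I(U, L) = (L + U)/(U + L) = (L + U)/(L + U) = 1)
G/I(-2553, O) = -3886184/4137473/1 = -3886184/4137473*1 = -3886184/4137473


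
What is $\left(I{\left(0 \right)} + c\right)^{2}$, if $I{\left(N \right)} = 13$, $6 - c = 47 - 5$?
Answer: $529$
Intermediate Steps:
$c = -36$ ($c = 6 - \left(47 - 5\right) = 6 - 42 = -36$)
$\left(I{\left(0 \right)} + c\right)^{2} = \left(13 - 36\right)^{2} = \left(-23\right)^{2} = 529$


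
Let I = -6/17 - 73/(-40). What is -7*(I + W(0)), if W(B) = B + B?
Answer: -7007/680 ≈ -10.304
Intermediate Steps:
W(B) = 2*B
I = 1001/680 (I = -6*1/17 - 73*(-1/40) = -6/17 + 73/40 = 1001/680 ≈ 1.4721)
-7*(I + W(0)) = -7*(1001/680 + 2*0) = -7*(1001/680 + 0) = -7*1001/680 = -7007/680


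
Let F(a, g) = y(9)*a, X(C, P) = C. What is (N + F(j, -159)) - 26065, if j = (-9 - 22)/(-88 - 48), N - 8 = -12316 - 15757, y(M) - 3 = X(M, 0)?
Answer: -1840327/34 ≈ -54127.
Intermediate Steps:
y(M) = 3 + M
N = -28065 (N = 8 + (-12316 - 15757) = 8 - 28073 = -28065)
j = 31/136 (j = -31/(-136) = -31*(-1/136) = 31/136 ≈ 0.22794)
F(a, g) = 12*a (F(a, g) = (3 + 9)*a = 12*a)
(N + F(j, -159)) - 26065 = (-28065 + 12*(31/136)) - 26065 = (-28065 + 93/34) - 26065 = -954117/34 - 26065 = -1840327/34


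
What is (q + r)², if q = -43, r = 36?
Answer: 49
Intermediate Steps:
(q + r)² = (-43 + 36)² = (-7)² = 49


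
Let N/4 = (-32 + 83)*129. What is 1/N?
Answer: 1/26316 ≈ 3.8000e-5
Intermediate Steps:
N = 26316 (N = 4*((-32 + 83)*129) = 4*(51*129) = 4*6579 = 26316)
1/N = 1/26316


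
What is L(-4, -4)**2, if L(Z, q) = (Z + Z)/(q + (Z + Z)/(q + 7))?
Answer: 36/25 ≈ 1.4400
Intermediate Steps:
L(Z, q) = 2*Z/(q + 2*Z/(7 + q)) (L(Z, q) = (2*Z)/(q + (2*Z)/(7 + q)) = (2*Z)/(q + 2*Z/(7 + q)) = 2*Z/(q + 2*Z/(7 + q)))
L(-4, -4)**2 = (2*(-4)*(7 - 4)/((-4)**2 + 2*(-4) + 7*(-4)))**2 = (2*(-4)*3/(16 - 8 - 28))**2 = (2*(-4)*3/(-20))**2 = (2*(-4)*(-1/20)*3)**2 = (6/5)**2 = 36/25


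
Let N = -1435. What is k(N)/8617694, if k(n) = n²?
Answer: 2059225/8617694 ≈ 0.23895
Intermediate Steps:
k(N)/8617694 = (-1435)²/8617694 = 2059225*(1/8617694) = 2059225/8617694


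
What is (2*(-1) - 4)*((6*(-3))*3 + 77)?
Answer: -138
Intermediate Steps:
(2*(-1) - 4)*((6*(-3))*3 + 77) = (-2 - 4)*(-18*3 + 77) = -6*(-54 + 77) = -6*23 = -138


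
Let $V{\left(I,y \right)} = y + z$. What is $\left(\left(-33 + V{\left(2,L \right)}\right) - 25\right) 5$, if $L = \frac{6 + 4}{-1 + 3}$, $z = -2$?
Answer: $-275$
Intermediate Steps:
$L = 5$ ($L = \frac{10}{2} = 10 \cdot \frac{1}{2} = 5$)
$V{\left(I,y \right)} = -2 + y$ ($V{\left(I,y \right)} = y - 2 = -2 + y$)
$\left(\left(-33 + V{\left(2,L \right)}\right) - 25\right) 5 = \left(\left(-33 + \left(-2 + 5\right)\right) - 25\right) 5 = \left(\left(-33 + 3\right) - 25\right) 5 = \left(-30 - 25\right) 5 = \left(-55\right) 5 = -275$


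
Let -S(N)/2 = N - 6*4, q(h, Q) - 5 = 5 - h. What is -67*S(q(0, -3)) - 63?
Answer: -1939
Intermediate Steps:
q(h, Q) = 10 - h (q(h, Q) = 5 + (5 - h) = 10 - h)
S(N) = 48 - 2*N (S(N) = -2*(N - 6*4) = -2*(N - 24) = -2*(-24 + N) = 48 - 2*N)
-67*S(q(0, -3)) - 63 = -67*(48 - 2*(10 - 1*0)) - 63 = -67*(48 - 2*(10 + 0)) - 63 = -67*(48 - 2*10) - 63 = -67*(48 - 20) - 63 = -67*28 - 63 = -1876 - 63 = -1939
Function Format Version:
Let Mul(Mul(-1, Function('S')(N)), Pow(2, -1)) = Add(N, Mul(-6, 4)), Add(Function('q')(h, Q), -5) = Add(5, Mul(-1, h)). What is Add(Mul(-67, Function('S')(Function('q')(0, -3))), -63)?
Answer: -1939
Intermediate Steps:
Function('q')(h, Q) = Add(10, Mul(-1, h)) (Function('q')(h, Q) = Add(5, Add(5, Mul(-1, h))) = Add(10, Mul(-1, h)))
Function('S')(N) = Add(48, Mul(-2, N)) (Function('S')(N) = Mul(-2, Add(N, Mul(-6, 4))) = Mul(-2, Add(N, -24)) = Mul(-2, Add(-24, N)) = Add(48, Mul(-2, N)))
Add(Mul(-67, Function('S')(Function('q')(0, -3))), -63) = Add(Mul(-67, Add(48, Mul(-2, Add(10, Mul(-1, 0))))), -63) = Add(Mul(-67, Add(48, Mul(-2, Add(10, 0)))), -63) = Add(Mul(-67, Add(48, Mul(-2, 10))), -63) = Add(Mul(-67, Add(48, -20)), -63) = Add(Mul(-67, 28), -63) = Add(-1876, -63) = -1939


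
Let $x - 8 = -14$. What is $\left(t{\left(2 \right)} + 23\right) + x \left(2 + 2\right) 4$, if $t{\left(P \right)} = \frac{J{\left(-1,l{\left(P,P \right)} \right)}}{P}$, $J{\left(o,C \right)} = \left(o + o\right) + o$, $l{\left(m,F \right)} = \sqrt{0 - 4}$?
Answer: $- \frac{149}{2} \approx -74.5$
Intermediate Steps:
$x = -6$ ($x = 8 - 14 = -6$)
$l{\left(m,F \right)} = 2 i$ ($l{\left(m,F \right)} = \sqrt{-4} = 2 i$)
$J{\left(o,C \right)} = 3 o$ ($J{\left(o,C \right)} = 2 o + o = 3 o$)
$t{\left(P \right)} = - \frac{3}{P}$ ($t{\left(P \right)} = \frac{3 \left(-1\right)}{P} = - \frac{3}{P}$)
$\left(t{\left(2 \right)} + 23\right) + x \left(2 + 2\right) 4 = \left(- \frac{3}{2} + 23\right) - 6 \left(2 + 2\right) 4 = \left(\left(-3\right) \frac{1}{2} + 23\right) - 6 \cdot 4 \cdot 4 = \left(- \frac{3}{2} + 23\right) - 96 = \frac{43}{2} - 96 = - \frac{149}{2}$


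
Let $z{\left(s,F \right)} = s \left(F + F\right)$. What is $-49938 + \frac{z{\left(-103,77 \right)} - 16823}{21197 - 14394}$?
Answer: $- \frac{339760899}{6803} \approx -49943.0$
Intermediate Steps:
$z{\left(s,F \right)} = 2 F s$ ($z{\left(s,F \right)} = s 2 F = 2 F s$)
$-49938 + \frac{z{\left(-103,77 \right)} - 16823}{21197 - 14394} = -49938 + \frac{2 \cdot 77 \left(-103\right) - 16823}{21197 - 14394} = -49938 + \frac{-15862 - 16823}{6803} = -49938 - \frac{32685}{6803} = - \frac{339760899}{6803}$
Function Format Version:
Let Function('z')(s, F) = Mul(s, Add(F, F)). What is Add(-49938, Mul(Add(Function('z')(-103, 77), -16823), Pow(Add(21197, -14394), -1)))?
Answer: Rational(-339760899, 6803) ≈ -49943.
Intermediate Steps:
Function('z')(s, F) = Mul(2, F, s) (Function('z')(s, F) = Mul(s, Mul(2, F)) = Mul(2, F, s))
Add(-49938, Mul(Add(Function('z')(-103, 77), -16823), Pow(Add(21197, -14394), -1))) = Add(-49938, Mul(Add(Mul(2, 77, -103), -16823), Pow(Add(21197, -14394), -1))) = Add(-49938, Mul(Add(-15862, -16823), Pow(6803, -1))) = Add(-49938, Mul(-32685, Rational(1, 6803))) = Add(-49938, Rational(-32685, 6803)) = Rational(-339760899, 6803)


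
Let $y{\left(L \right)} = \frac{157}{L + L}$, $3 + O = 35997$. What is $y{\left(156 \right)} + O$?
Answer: $\frac{11230285}{312} \approx 35995.0$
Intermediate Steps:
$O = 35994$ ($O = -3 + 35997 = 35994$)
$y{\left(L \right)} = \frac{157}{2 L}$
$y{\left(156 \right)} + O = \frac{157}{2 \cdot 156} + 35994 = \frac{157}{2} \cdot \frac{1}{156} + 35994 = \frac{157}{312} + 35994 = \frac{11230285}{312}$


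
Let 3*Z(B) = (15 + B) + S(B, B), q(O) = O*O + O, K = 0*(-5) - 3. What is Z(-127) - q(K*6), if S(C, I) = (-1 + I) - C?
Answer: -1031/3 ≈ -343.67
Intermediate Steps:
K = -3 (K = 0 - 3 = -3)
q(O) = O + O² (q(O) = O² + O = O + O²)
S(C, I) = -1 + I - C
Z(B) = 14/3 + B/3 (Z(B) = ((15 + B) + (-1 + B - B))/3 = ((15 + B) - 1)/3 = (14 + B)/3 = 14/3 + B/3)
Z(-127) - q(K*6) = (14/3 + (⅓)*(-127)) - (-3*6)*(1 - 3*6) = (14/3 - 127/3) - (-18)*(1 - 18) = -113/3 - (-18)*(-17) = -113/3 - 1*306 = -113/3 - 306 = -1031/3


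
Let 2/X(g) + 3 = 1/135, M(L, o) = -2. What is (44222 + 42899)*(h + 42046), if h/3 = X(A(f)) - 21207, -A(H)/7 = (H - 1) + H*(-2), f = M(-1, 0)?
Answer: -379721670155/202 ≈ -1.8798e+9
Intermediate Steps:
f = -2
A(H) = 7 + 7*H (A(H) = -7*((H - 1) + H*(-2)) = -7*((-1 + H) - 2*H) = -7*(-1 - H) = 7 + 7*H)
X(g) = -135/202 (X(g) = 2/(-3 + 1/135) = 2/(-404/135) = 2*(-135/404) = -135/202)
h = -12851847/202 (h = 3*(-135/202 - 21207) = 3*(-4283949/202) = -12851847/202 ≈ -63623.)
(44222 + 42899)*(h + 42046) = (44222 + 42899)*(-12851847/202 + 42046) = 87121*(-4358555/202) = -379721670155/202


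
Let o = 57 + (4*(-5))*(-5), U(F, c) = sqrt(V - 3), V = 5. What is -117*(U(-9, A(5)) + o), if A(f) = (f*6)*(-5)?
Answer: -18369 - 117*sqrt(2) ≈ -18534.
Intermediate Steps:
A(f) = -30*f (A(f) = (6*f)*(-5) = -30*f)
U(F, c) = sqrt(2) (U(F, c) = sqrt(5 - 3) = sqrt(2))
o = 157 (o = 57 - 20*(-5) = 57 + 100 = 157)
-117*(U(-9, A(5)) + o) = -117*(sqrt(2) + 157) = -117*(157 + sqrt(2)) = -18369 - 117*sqrt(2)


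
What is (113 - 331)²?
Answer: 47524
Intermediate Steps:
(113 - 331)² = (-218)² = 47524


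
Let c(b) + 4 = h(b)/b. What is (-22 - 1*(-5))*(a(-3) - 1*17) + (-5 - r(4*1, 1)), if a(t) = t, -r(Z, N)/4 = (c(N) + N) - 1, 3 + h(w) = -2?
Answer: 299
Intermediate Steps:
h(w) = -5 (h(w) = -3 - 2 = -5)
c(b) = -4 - 5/b
r(Z, N) = 20 - 4*N + 20/N (r(Z, N) = -4*(((-4 - 5/N) + N) - 1) = -4*((-4 + N - 5/N) - 1) = -4*(-5 + N - 5/N) = 20 - 4*N + 20/N)
(-22 - 1*(-5))*(a(-3) - 1*17) + (-5 - r(4*1, 1)) = (-22 - 1*(-5))*(-3 - 1*17) + (-5 - (20 - 4*1 + 20/1)) = (-22 + 5)*(-3 - 17) + (-5 - (20 - 4 + 20*1)) = -17*(-20) + (-5 - (20 - 4 + 20)) = 340 + (-5 - 1*36) = 340 + (-5 - 36) = 340 - 41 = 299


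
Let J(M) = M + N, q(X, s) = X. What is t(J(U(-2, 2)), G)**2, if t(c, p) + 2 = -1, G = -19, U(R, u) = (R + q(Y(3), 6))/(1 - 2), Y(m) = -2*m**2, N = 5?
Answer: 9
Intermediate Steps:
U(R, u) = 18 - R (U(R, u) = (R - 2*3**2)/(1 - 2) = (R - 2*9)/(-1) = (R - 18)*(-1) = (-18 + R)*(-1) = 18 - R)
J(M) = 5 + M (J(M) = M + 5 = 5 + M)
t(c, p) = -3 (t(c, p) = -2 - 1 = -3)
t(J(U(-2, 2)), G)**2 = (-3)**2 = 9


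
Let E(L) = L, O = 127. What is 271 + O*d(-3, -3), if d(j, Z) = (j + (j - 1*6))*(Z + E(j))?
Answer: 9415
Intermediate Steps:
d(j, Z) = (-6 + 2*j)*(Z + j) (d(j, Z) = (j + (j - 1*6))*(Z + j) = (j + (j - 6))*(Z + j) = (j + (-6 + j))*(Z + j) = (-6 + 2*j)*(Z + j))
271 + O*d(-3, -3) = 271 + 127*(-6*(-3) - 6*(-3) + 2*(-3)**2 + 2*(-3)*(-3)) = 271 + 127*(18 + 18 + 2*9 + 18) = 271 + 127*(18 + 18 + 18 + 18) = 271 + 127*72 = 271 + 9144 = 9415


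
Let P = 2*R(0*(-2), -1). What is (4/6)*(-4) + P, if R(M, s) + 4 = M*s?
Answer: -32/3 ≈ -10.667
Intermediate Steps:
R(M, s) = -4 + M*s
P = -8 (P = 2*(-4 + (0*(-2))*(-1)) = 2*(-4 + 0*(-1)) = 2*(-4 + 0) = 2*(-4) = -8)
(4/6)*(-4) + P = (4/6)*(-4) - 8 = (4*(⅙))*(-4) - 8 = (⅔)*(-4) - 8 = -8/3 - 8 = -32/3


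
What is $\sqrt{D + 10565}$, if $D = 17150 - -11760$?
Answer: $5 \sqrt{1579} \approx 198.68$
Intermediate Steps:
$D = 28910$ ($D = 17150 + 11760 = 28910$)
$\sqrt{D + 10565} = \sqrt{28910 + 10565} = \sqrt{39475} = 5 \sqrt{1579}$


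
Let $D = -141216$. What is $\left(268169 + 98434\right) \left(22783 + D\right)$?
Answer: $-43417893099$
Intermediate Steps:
$\left(268169 + 98434\right) \left(22783 + D\right) = \left(268169 + 98434\right) \left(22783 - 141216\right) = 366603 \left(-118433\right) = -43417893099$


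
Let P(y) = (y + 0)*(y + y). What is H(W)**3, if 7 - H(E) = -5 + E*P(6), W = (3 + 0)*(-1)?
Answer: 11852352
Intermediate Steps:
P(y) = 2*y**2 (P(y) = y*(2*y) = 2*y**2)
W = -3 (W = 3*(-1) = -3)
H(E) = 12 - 72*E (H(E) = 7 - (-5 + E*(2*6**2)) = 7 - (-5 + E*(2*36)) = 7 - (-5 + E*72) = 7 - (-5 + 72*E) = 7 + (5 - 72*E) = 12 - 72*E)
H(W)**3 = (12 - 72*(-3))**3 = (12 + 216)**3 = 228**3 = 11852352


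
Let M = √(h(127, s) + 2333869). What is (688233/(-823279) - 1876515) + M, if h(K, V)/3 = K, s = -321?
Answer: -1544896080918/823279 + 5*√93370 ≈ -1.8750e+6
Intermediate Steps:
h(K, V) = 3*K
M = 5*√93370 (M = √(3*127 + 2333869) = √(381 + 2333869) = √2334250 = 5*√93370 ≈ 1527.8)
(688233/(-823279) - 1876515) + M = (688233/(-823279) - 1876515) + 5*√93370 = (688233*(-1/823279) - 1876515) + 5*√93370 = (-688233/823279 - 1876515) + 5*√93370 = -1544896080918/823279 + 5*√93370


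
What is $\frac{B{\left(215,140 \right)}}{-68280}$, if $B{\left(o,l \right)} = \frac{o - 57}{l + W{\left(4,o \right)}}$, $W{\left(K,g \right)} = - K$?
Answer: $- \frac{79}{4643040} \approx -1.7015 \cdot 10^{-5}$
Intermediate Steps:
$B{\left(o,l \right)} = \frac{-57 + o}{-4 + l}$ ($B{\left(o,l \right)} = \frac{o - 57}{l - 4} = \frac{-57 + o}{l - 4} = \frac{-57 + o}{-4 + l}$)
$\frac{B{\left(215,140 \right)}}{-68280} = \frac{\frac{1}{-4 + 140} \left(-57 + 215\right)}{-68280} = \frac{1}{136} \cdot 158 \left(- \frac{1}{68280}\right) = \frac{79}{68} \left(- \frac{1}{68280}\right) = - \frac{79}{4643040}$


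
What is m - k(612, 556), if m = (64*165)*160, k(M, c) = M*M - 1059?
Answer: 1316115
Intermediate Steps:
k(M, c) = -1059 + M² (k(M, c) = M² - 1059 = -1059 + M²)
m = 1689600 (m = 10560*160 = 1689600)
m - k(612, 556) = 1689600 - (-1059 + 612²) = 1689600 - (-1059 + 374544) = 1689600 - 1*373485 = 1689600 - 373485 = 1316115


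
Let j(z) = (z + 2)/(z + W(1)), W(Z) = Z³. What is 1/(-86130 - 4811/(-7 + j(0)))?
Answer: -5/425839 ≈ -1.1742e-5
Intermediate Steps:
j(z) = (2 + z)/(1 + z) (j(z) = (z + 2)/(z + 1³) = (2 + z)/(z + 1) = (2 + z)/(1 + z))
1/(-86130 - 4811/(-7 + j(0))) = 1/(-86130 - 4811/(-7 + (2 + 0)/(1 + 0))) = 1/(-86130 - 4811/(-7 + 2/1)) = 1/(-86130 - 4811/(-7 + 1*2)) = 1/(-86130 - 4811/(-7 + 2)) = 1/(-86130 - 4811/(-5)) = 1/(-86130 - 4811*(-⅕)) = 1/(-86130 + 4811/5) = 1/(-425839/5) = -5/425839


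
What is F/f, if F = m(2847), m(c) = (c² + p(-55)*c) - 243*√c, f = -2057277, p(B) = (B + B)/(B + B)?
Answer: -2702752/685759 + 81*√2847/685759 ≈ -3.9350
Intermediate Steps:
p(B) = 1 (p(B) = (2*B)/((2*B)) = (2*B)*(1/(2*B)) = 1)
m(c) = c + c² - 243*√c (m(c) = (c² + 1*c) - 243*√c = (c² + c) - 243*√c = (c + c²) - 243*√c = c + c² - 243*√c)
F = 8108256 - 243*√2847 (F = 2847 + 2847² - 243*√2847 = 2847 + 8105409 - 243*√2847 = 8108256 - 243*√2847 ≈ 8.0953e+6)
F/f = (8108256 - 243*√2847)/(-2057277) = (8108256 - 243*√2847)*(-1/2057277) = -2702752/685759 + 81*√2847/685759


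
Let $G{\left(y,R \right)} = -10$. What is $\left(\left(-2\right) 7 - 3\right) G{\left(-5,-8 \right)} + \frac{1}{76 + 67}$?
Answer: $\frac{24311}{143} \approx 170.01$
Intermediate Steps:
$\left(\left(-2\right) 7 - 3\right) G{\left(-5,-8 \right)} + \frac{1}{76 + 67} = \left(\left(-2\right) 7 - 3\right) \left(-10\right) + \frac{1}{76 + 67} = \left(-14 - 3\right) \left(-10\right) + \frac{1}{143} = \left(-17\right) \left(-10\right) + \frac{1}{143} = 170 + \frac{1}{143} = \frac{24311}{143}$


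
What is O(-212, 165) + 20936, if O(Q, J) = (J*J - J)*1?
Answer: 47996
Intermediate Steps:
O(Q, J) = J**2 - J (O(Q, J) = (J**2 - J)*1 = J**2 - J)
O(-212, 165) + 20936 = 165*(-1 + 165) + 20936 = 165*164 + 20936 = 27060 + 20936 = 47996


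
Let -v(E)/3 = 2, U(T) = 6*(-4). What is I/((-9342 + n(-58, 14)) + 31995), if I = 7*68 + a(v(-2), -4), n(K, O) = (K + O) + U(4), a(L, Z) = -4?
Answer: 472/22585 ≈ 0.020899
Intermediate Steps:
U(T) = -24
v(E) = -6 (v(E) = -3*2 = -6)
n(K, O) = -24 + K + O (n(K, O) = (K + O) - 24 = -24 + K + O)
I = 472 (I = 7*68 - 4 = 476 - 4 = 472)
I/((-9342 + n(-58, 14)) + 31995) = 472/((-9342 + (-24 - 58 + 14)) + 31995) = 472/((-9342 - 68) + 31995) = 472/(-9410 + 31995) = 472/22585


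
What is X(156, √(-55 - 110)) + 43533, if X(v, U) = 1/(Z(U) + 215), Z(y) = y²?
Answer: 2176651/50 ≈ 43533.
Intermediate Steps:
X(v, U) = 1/(215 + U²) (X(v, U) = 1/(U² + 215) = 1/(215 + U²))
X(156, √(-55 - 110)) + 43533 = 1/(215 + (√(-55 - 110))²) + 43533 = 1/(215 + (√(-165))²) + 43533 = 1/(215 + (I*√165)²) + 43533 = 1/(215 - 165) + 43533 = 1/50 + 43533 = 2176651/50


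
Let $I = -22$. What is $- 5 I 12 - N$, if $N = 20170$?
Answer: $-18850$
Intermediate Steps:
$- 5 I 12 - N = \left(-5\right) \left(-22\right) 12 - 20170 = 110 \cdot 12 - 20170 = 1320 - 20170 = -18850$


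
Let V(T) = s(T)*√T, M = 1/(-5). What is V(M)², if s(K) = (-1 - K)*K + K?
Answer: -1/3125 ≈ -0.00032000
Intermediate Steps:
M = -⅕ ≈ -0.20000
s(K) = K + K*(-1 - K) (s(K) = K*(-1 - K) + K = K + K*(-1 - K))
V(T) = -T^(5/2) (V(T) = (-T²)*√T = -T^(5/2))
V(M)² = (-(-⅕)^(5/2))² = (-I*√5/125)² = -1/3125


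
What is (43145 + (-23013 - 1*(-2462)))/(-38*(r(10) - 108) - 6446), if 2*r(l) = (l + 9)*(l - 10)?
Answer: -11297/1171 ≈ -9.6473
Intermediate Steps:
r(l) = (-10 + l)*(9 + l)/2 (r(l) = ((l + 9)*(l - 10))/2 = ((9 + l)*(-10 + l))/2 = ((-10 + l)*(9 + l))/2 = (-10 + l)*(9 + l)/2)
(43145 + (-23013 - 1*(-2462)))/(-38*(r(10) - 108) - 6446) = (43145 + (-23013 - 1*(-2462)))/(-38*((-45 + (1/2)*10**2 - 1/2*10) - 108) - 6446) = (43145 + (-23013 + 2462))/(-38*((-45 + (1/2)*100 - 5) - 108) - 6446) = (43145 - 20551)/(-38*((-45 + 50 - 5) - 108) - 6446) = 22594/(-38*(0 - 108) - 6446) = 22594/(-38*(-108) - 6446) = 22594/(4104 - 6446) = 22594/(-2342) = 22594*(-1/2342) = -11297/1171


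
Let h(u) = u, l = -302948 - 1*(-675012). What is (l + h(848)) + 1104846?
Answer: 1477758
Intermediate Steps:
l = 372064 (l = -302948 + 675012 = 372064)
(l + h(848)) + 1104846 = (372064 + 848) + 1104846 = 372912 + 1104846 = 1477758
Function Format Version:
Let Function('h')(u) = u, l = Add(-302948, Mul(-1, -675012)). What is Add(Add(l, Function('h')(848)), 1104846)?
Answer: 1477758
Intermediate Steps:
l = 372064 (l = Add(-302948, 675012) = 372064)
Add(Add(l, Function('h')(848)), 1104846) = Add(Add(372064, 848), 1104846) = Add(372912, 1104846) = 1477758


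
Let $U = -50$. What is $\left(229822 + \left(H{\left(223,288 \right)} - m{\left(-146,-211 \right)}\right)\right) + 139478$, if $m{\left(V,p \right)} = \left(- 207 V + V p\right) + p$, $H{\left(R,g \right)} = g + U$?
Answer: $308721$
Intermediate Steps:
$H{\left(R,g \right)} = -50 + g$ ($H{\left(R,g \right)} = g - 50 = -50 + g$)
$m{\left(V,p \right)} = p - 207 V + V p$
$\left(229822 + \left(H{\left(223,288 \right)} - m{\left(-146,-211 \right)}\right)\right) + 139478 = \left(229822 - \left(-449 + 30222 + 30806\right)\right) + 139478 = \left(229822 + \left(238 - \left(-211 + 30222 + 30806\right)\right)\right) + 139478 = \left(229822 + \left(238 - 60817\right)\right) + 139478 = \left(229822 - 60579\right) + 139478 = 169243 + 139478 = 308721$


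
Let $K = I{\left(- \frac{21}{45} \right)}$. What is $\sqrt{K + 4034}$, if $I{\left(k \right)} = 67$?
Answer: $\sqrt{4101} \approx 64.039$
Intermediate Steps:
$K = 67$
$\sqrt{K + 4034} = \sqrt{67 + 4034} = \sqrt{4101}$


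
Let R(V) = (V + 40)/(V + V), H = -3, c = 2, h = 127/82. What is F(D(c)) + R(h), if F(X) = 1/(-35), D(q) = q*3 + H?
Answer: 118991/8890 ≈ 13.385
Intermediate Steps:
h = 127/82 (h = 127*(1/82) = 127/82 ≈ 1.5488)
D(q) = -3 + 3*q (D(q) = q*3 - 3 = 3*q - 3 = -3 + 3*q)
F(X) = -1/35
R(V) = (40 + V)/(2*V) (R(V) = (40 + V)/((2*V)) = (40 + V)*(1/(2*V)) = (40 + V)/(2*V))
F(D(c)) + R(h) = -1/35 + (40 + 127/82)/(2*(127/82)) = -1/35 + (½)*(82/127)*(3407/82) = -1/35 + 3407/254 = 118991/8890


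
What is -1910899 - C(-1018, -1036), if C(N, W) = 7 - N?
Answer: -1911924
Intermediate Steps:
-1910899 - C(-1018, -1036) = -1910899 - (7 - 1*(-1018)) = -1910899 - (7 + 1018) = -1910899 - 1*1025 = -1910899 - 1025 = -1911924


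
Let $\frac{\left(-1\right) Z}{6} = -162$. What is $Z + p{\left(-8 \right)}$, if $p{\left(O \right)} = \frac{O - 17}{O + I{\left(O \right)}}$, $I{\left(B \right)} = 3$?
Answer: $977$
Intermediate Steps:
$Z = 972$ ($Z = \left(-6\right) \left(-162\right) = 972$)
$p{\left(O \right)} = \frac{-17 + O}{3 + O}$ ($p{\left(O \right)} = \frac{O - 17}{O + 3} = \frac{-17 + O}{3 + O}$)
$Z + p{\left(-8 \right)} = 972 + \frac{-17 - 8}{3 - 8} = 972 + \frac{1}{-5} \left(-25\right) = 972 - -5 = 972 + 5 = 977$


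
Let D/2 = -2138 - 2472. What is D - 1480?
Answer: -10700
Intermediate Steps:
D = -9220 (D = 2*(-2138 - 2472) = 2*(-4610) = -9220)
D - 1480 = -9220 - 1480 = -10700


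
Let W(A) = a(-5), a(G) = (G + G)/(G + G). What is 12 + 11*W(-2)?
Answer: 23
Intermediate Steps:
a(G) = 1 (a(G) = (2*G)/((2*G)) = (2*G)*(1/(2*G)) = 1)
W(A) = 1
12 + 11*W(-2) = 12 + 11*1 = 12 + 11 = 23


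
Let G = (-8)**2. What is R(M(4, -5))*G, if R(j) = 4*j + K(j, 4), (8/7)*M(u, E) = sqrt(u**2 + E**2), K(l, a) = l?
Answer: 280*sqrt(41) ≈ 1792.9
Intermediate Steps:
M(u, E) = 7*sqrt(E**2 + u**2)/8 (M(u, E) = 7*sqrt(u**2 + E**2)/8 = 7*sqrt(E**2 + u**2)/8)
R(j) = 5*j (R(j) = 4*j + j = 5*j)
G = 64
R(M(4, -5))*G = (5*(7*sqrt((-5)**2 + 4**2)/8))*64 = (5*(7*sqrt(25 + 16)/8))*64 = (5*(7*sqrt(41)/8))*64 = (35*sqrt(41)/8)*64 = 280*sqrt(41)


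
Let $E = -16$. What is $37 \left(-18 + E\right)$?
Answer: $-1258$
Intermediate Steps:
$37 \left(-18 + E\right) = 37 \left(-18 - 16\right) = 37 \left(-34\right) = -1258$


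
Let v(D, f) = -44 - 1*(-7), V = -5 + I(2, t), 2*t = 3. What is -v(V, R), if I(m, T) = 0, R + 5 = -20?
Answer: 37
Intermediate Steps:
R = -25 (R = -5 - 20 = -25)
t = 3/2 (t = (1/2)*3 = 3/2 ≈ 1.5000)
V = -5 (V = -5 + 0 = -5)
v(D, f) = -37 (v(D, f) = -44 + 7 = -37)
-v(V, R) = -1*(-37) = 37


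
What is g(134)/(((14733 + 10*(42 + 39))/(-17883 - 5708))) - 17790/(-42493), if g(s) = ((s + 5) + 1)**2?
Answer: -1786162709530/60042609 ≈ -29748.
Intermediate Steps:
g(s) = (6 + s)**2 (g(s) = ((5 + s) + 1)**2 = (6 + s)**2)
g(134)/(((14733 + 10*(42 + 39))/(-17883 - 5708))) - 17790/(-42493) = (6 + 134)**2/(((14733 + 10*(42 + 39))/(-17883 - 5708))) - 17790/(-42493) = 140**2/(((14733 + 10*81)/(-23591))) - 17790*(-1/42493) = 19600/(((14733 + 810)*(-1/23591))) + 17790/42493 = 19600/((15543*(-1/23591))) + 17790/42493 = 19600/(-15543/23591) + 17790/42493 = 19600*(-23591/15543) + 17790/42493 = -462383600/15543 + 17790/42493 = -1786162709530/60042609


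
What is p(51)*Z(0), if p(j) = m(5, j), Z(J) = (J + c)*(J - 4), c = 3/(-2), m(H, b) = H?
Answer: 30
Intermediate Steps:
c = -3/2 (c = 3*(-1/2) = -3/2 ≈ -1.5000)
Z(J) = (-4 + J)*(-3/2 + J) (Z(J) = (J - 3/2)*(J - 4) = (-3/2 + J)*(-4 + J) = (-4 + J)*(-3/2 + J))
p(j) = 5
p(51)*Z(0) = 5*(6 + 0**2 - 11/2*0) = 5*(6 + 0 + 0) = 5*6 = 30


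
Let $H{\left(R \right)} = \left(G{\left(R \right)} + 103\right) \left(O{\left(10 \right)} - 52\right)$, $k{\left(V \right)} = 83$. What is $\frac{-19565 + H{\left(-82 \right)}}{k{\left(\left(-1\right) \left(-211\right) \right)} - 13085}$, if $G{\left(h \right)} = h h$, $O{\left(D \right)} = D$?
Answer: $\frac{306299}{13002} \approx 23.558$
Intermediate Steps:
$G{\left(h \right)} = h^{2}$
$H{\left(R \right)} = -4326 - 42 R^{2}$ ($H{\left(R \right)} = \left(R^{2} + 103\right) \left(10 - 52\right) = \left(103 + R^{2}\right) \left(-42\right) = -4326 - 42 R^{2}$)
$\frac{-19565 + H{\left(-82 \right)}}{k{\left(\left(-1\right) \left(-211\right) \right)} - 13085} = \frac{-19565 - \left(4326 + 42 \left(-82\right)^{2}\right)}{83 - 13085} = \frac{-19565 - 286734}{-13002} = \left(-19565 - 286734\right) \left(- \frac{1}{13002}\right) = \left(-306299\right) \left(- \frac{1}{13002}\right) = \frac{306299}{13002}$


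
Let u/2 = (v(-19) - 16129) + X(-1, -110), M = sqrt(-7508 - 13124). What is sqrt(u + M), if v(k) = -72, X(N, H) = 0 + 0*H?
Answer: sqrt(-32402 + 2*I*sqrt(5158)) ≈ 0.399 + 180.01*I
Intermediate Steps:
M = 2*I*sqrt(5158) (M = sqrt(-20632) = 2*I*sqrt(5158) ≈ 143.64*I)
X(N, H) = 0 (X(N, H) = 0 + 0 = 0)
u = -32402 (u = 2*((-72 - 16129) + 0) = 2*(-16201 + 0) = 2*(-16201) = -32402)
sqrt(u + M) = sqrt(-32402 + 2*I*sqrt(5158))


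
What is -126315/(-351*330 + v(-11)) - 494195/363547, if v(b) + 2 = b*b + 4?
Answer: -3753460520/14021644243 ≈ -0.26769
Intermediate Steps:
v(b) = 2 + b² (v(b) = -2 + (b*b + 4) = -2 + (b² + 4) = -2 + (4 + b²) = 2 + b²)
-126315/(-351*330 + v(-11)) - 494195/363547 = -126315/(-351*330 + (2 + (-11)²)) - 494195/363547 = -126315/(-115830 + (2 + 121)) - 494195*1/363547 = -126315/(-115830 + 123) - 494195/363547 = -126315/(-115707) - 494195/363547 = -126315*(-1/115707) - 494195/363547 = 42105/38569 - 494195/363547 = -3753460520/14021644243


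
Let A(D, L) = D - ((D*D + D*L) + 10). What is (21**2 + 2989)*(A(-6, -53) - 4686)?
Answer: -17342080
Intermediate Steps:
A(D, L) = -10 + D - D**2 - D*L (A(D, L) = D - ((D**2 + D*L) + 10) = D - (10 + D**2 + D*L) = D + (-10 - D**2 - D*L) = -10 + D - D**2 - D*L)
(21**2 + 2989)*(A(-6, -53) - 4686) = (21**2 + 2989)*((-10 - 6 - 1*(-6)**2 - 1*(-6)*(-53)) - 4686) = (441 + 2989)*((-10 - 6 - 1*36 - 318) - 4686) = 3430*((-10 - 6 - 36 - 318) - 4686) = 3430*(-370 - 4686) = 3430*(-5056) = -17342080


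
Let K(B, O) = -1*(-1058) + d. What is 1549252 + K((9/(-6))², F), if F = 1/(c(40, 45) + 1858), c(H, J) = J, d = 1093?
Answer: 1551403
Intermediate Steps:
F = 1/1903 (F = 1/(45 + 1858) = 1/1903 ≈ 0.00052549)
K(B, O) = 2151 (K(B, O) = -1*(-1058) + 1093 = 1058 + 1093 = 2151)
1549252 + K((9/(-6))², F) = 1549252 + 2151 = 1551403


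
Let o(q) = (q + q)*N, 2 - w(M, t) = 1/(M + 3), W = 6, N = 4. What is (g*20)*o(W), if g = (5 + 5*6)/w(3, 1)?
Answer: 201600/11 ≈ 18327.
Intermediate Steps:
w(M, t) = 2 - 1/(3 + M) (w(M, t) = 2 - 1/(M + 3) = 2 - 1/(3 + M))
o(q) = 8*q (o(q) = (q + q)*4 = (2*q)*4 = 8*q)
g = 210/11 (g = (5 + 5*6)/(((5 + 2*3)/(3 + 3))) = (5 + 30)/(((5 + 6)/6)) = 35/(((1/6)*11)) = 35/(11/6) = 35*(6/11) = 210/11 ≈ 19.091)
(g*20)*o(W) = ((210/11)*20)*(8*6) = (4200/11)*48 = 201600/11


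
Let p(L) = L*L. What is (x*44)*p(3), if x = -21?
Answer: -8316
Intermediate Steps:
p(L) = L²
(x*44)*p(3) = -21*44*3² = -924*9 = -8316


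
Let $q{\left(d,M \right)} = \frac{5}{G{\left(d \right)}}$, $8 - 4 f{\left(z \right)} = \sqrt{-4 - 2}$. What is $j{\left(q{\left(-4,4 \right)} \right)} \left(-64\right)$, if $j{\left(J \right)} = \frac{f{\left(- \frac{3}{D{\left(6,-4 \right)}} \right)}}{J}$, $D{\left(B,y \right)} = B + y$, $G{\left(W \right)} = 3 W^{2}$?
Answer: $- \frac{6144}{5} + \frac{768 i \sqrt{6}}{5} \approx -1228.8 + 376.24 i$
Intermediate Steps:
$f{\left(z \right)} = 2 - \frac{i \sqrt{6}}{4}$ ($f{\left(z \right)} = 2 - \frac{\sqrt{-4 - 2}}{4} = 2 - \frac{\sqrt{-6}}{4} = 2 - \frac{i \sqrt{6}}{4}$)
$q{\left(d,M \right)} = \frac{5}{3 d^{2}}$
$j{\left(J \right)} = \frac{2 - \frac{i \sqrt{6}}{4}}{J}$
$j{\left(q{\left(-4,4 \right)} \right)} \left(-64\right) = \frac{8 - i \sqrt{6}}{4 \frac{5}{3 \cdot 16}} \left(-64\right) = \frac{8 - i \sqrt{6}}{4 \cdot \frac{5}{3} \cdot \frac{1}{16}} \left(-64\right) = \frac{8 - i \sqrt{6}}{4 \cdot \frac{5}{48}} \left(-64\right) = \frac{1}{4} \cdot \frac{48}{5} \left(8 - i \sqrt{6}\right) \left(-64\right) = \left(\frac{96}{5} - \frac{12 i \sqrt{6}}{5}\right) \left(-64\right) = - \frac{6144}{5} + \frac{768 i \sqrt{6}}{5}$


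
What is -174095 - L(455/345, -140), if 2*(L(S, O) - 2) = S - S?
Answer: -174097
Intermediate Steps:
L(S, O) = 2 (L(S, O) = 2 + (S - S)/2 = 2 + (½)*0 = 2 + 0 = 2)
-174095 - L(455/345, -140) = -174095 - 1*2 = -174095 - 2 = -174097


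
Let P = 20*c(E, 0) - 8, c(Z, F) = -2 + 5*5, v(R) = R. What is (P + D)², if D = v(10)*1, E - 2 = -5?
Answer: 213444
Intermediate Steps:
E = -3 (E = 2 - 5 = -3)
c(Z, F) = 23 (c(Z, F) = -2 + 25 = 23)
P = 452 (P = 20*23 - 8 = 460 - 8 = 452)
D = 10 (D = 10*1 = 10)
(P + D)² = (452 + 10)² = 462² = 213444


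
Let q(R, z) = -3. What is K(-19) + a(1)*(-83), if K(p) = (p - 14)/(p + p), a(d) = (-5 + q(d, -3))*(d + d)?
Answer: 50497/38 ≈ 1328.9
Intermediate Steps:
a(d) = -16*d (a(d) = (-5 - 3)*(d + d) = -16*d)
K(p) = (-14 + p)/(2*p) (K(p) = (-14 + p)/((2*p)) = (-14 + p)*(1/(2*p)) = (-14 + p)/(2*p))
K(-19) + a(1)*(-83) = (1/2)*(-14 - 19)/(-19) - 16*1*(-83) = (1/2)*(-1/19)*(-33) - 16*(-83) = 33/38 + 1328 = 50497/38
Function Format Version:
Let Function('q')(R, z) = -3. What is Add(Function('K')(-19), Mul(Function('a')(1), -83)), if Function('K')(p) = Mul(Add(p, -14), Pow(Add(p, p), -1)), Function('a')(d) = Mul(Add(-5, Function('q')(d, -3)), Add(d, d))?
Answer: Rational(50497, 38) ≈ 1328.9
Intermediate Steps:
Function('a')(d) = Mul(-16, d) (Function('a')(d) = Mul(Add(-5, -3), Add(d, d)) = Mul(-8, Mul(2, d)) = Mul(-16, d))
Function('K')(p) = Mul(Rational(1, 2), Pow(p, -1), Add(-14, p)) (Function('K')(p) = Mul(Add(-14, p), Pow(Mul(2, p), -1)) = Mul(Add(-14, p), Mul(Rational(1, 2), Pow(p, -1))) = Mul(Rational(1, 2), Pow(p, -1), Add(-14, p)))
Add(Function('K')(-19), Mul(Function('a')(1), -83)) = Add(Mul(Rational(1, 2), Pow(-19, -1), Add(-14, -19)), Mul(Mul(-16, 1), -83)) = Add(Mul(Rational(1, 2), Rational(-1, 19), -33), Mul(-16, -83)) = Add(Rational(33, 38), 1328) = Rational(50497, 38)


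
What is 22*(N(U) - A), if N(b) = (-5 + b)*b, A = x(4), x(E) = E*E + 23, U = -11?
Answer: 3014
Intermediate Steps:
x(E) = 23 + E**2 (x(E) = E**2 + 23 = 23 + E**2)
A = 39 (A = 23 + 4**2 = 23 + 16 = 39)
N(b) = b*(-5 + b)
22*(N(U) - A) = 22*(-11*(-5 - 11) - 1*39) = 22*(-11*(-16) - 39) = 22*(176 - 39) = 22*137 = 3014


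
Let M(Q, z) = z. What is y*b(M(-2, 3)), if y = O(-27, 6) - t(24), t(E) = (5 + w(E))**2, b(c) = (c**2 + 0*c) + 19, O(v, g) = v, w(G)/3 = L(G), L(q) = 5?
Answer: -11956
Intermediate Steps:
w(G) = 15 (w(G) = 3*5 = 15)
b(c) = 19 + c**2 (b(c) = (c**2 + 0) + 19 = c**2 + 19 = 19 + c**2)
t(E) = 400 (t(E) = (5 + 15)**2 = 20**2 = 400)
y = -427 (y = -27 - 1*400 = -27 - 400 = -427)
y*b(M(-2, 3)) = -427*(19 + 3**2) = -427*(19 + 9) = -427*28 = -11956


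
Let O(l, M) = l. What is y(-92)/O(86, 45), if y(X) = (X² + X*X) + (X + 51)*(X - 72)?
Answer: 11826/43 ≈ 275.02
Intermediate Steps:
y(X) = 2*X² + (-72 + X)*(51 + X) (y(X) = (X² + X²) + (51 + X)*(-72 + X) = 2*X² + (-72 + X)*(51 + X))
y(-92)/O(86, 45) = (-3672 - 21*(-92) + 3*(-92)²)/86 = (-3672 + 1932 + 3*8464)*(1/86) = (-3672 + 1932 + 25392)*(1/86) = 23652*(1/86) = 11826/43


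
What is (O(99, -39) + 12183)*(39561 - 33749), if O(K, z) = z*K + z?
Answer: 48140796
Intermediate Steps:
O(K, z) = z + K*z (O(K, z) = K*z + z = z + K*z)
(O(99, -39) + 12183)*(39561 - 33749) = (-39*(1 + 99) + 12183)*(39561 - 33749) = (-39*100 + 12183)*5812 = (-3900 + 12183)*5812 = 8283*5812 = 48140796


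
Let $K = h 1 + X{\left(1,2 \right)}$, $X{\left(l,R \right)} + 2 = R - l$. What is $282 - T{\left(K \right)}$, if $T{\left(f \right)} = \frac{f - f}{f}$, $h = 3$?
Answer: $282$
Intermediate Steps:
$X{\left(l,R \right)} = -2 + R - l$ ($X{\left(l,R \right)} = -2 + \left(R - l\right) = -2 + R - l$)
$K = 2$ ($K = 3 \cdot 1 - 1 = 3 - 1 = 2$)
$T{\left(f \right)} = 0$ ($T{\left(f \right)} = \frac{0}{f} = 0$)
$282 - T{\left(K \right)} = 282 - 0 = 282 + 0 = 282$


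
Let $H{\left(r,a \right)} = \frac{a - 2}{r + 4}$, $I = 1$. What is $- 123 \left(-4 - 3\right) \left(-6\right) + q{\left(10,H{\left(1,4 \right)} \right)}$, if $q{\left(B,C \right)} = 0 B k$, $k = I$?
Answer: $-5166$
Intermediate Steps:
$k = 1$
$H{\left(r,a \right)} = \frac{-2 + a}{4 + r}$
$q{\left(B,C \right)} = 0$ ($q{\left(B,C \right)} = 0 B 1 = 0 \cdot 1 = 0$)
$- 123 \left(-4 - 3\right) \left(-6\right) + q{\left(10,H{\left(1,4 \right)} \right)} = - 123 \left(-4 - 3\right) \left(-6\right) + 0 = - 123 \left(\left(-7\right) \left(-6\right)\right) + 0 = \left(-123\right) 42 + 0 = -5166 + 0 = -5166$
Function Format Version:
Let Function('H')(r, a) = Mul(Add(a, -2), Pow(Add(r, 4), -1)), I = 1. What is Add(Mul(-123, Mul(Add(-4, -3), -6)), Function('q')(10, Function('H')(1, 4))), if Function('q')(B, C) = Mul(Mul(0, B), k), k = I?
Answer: -5166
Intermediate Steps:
k = 1
Function('H')(r, a) = Mul(Pow(Add(4, r), -1), Add(-2, a)) (Function('H')(r, a) = Mul(Add(-2, a), Pow(Add(4, r), -1)) = Mul(Pow(Add(4, r), -1), Add(-2, a)))
Function('q')(B, C) = 0 (Function('q')(B, C) = Mul(Mul(0, B), 1) = Mul(0, 1) = 0)
Add(Mul(-123, Mul(Add(-4, -3), -6)), Function('q')(10, Function('H')(1, 4))) = Add(Mul(-123, Mul(Add(-4, -3), -6)), 0) = Add(Mul(-123, Mul(-7, -6)), 0) = Add(Mul(-123, 42), 0) = Add(-5166, 0) = -5166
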